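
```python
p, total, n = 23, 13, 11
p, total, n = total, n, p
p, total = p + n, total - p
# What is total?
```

Trace:
`p, total, n = 23, 13, 11` → p = 23; total = 13; n = 11
`p, total, n = total, n, p` → p = 13; total = 11; n = 23
`p, total = p + n, total - p` → p = 36; total = -2
So total = -2

Answer: -2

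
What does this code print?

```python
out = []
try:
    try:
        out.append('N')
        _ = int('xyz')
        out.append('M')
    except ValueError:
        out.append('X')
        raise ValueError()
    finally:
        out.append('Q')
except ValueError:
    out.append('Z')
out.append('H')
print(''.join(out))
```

Execution trace: 'N' (try body) → 'X' (except ValueError) → 'Q' (finally) → 'Z' (outer except ValueError) → 'H' (after the try/except). Output: NXQZH

Answer: NXQZH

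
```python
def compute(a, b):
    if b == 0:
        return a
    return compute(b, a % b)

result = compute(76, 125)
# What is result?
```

compute(76, 125) -> compute(125, 76) -> compute(76, 49) -> compute(49, 27) -> compute(27, 22) -> compute(22, 5) -> compute(5, 2) -> compute(2, 1) -> compute(1, 0) -> 1

Answer: 1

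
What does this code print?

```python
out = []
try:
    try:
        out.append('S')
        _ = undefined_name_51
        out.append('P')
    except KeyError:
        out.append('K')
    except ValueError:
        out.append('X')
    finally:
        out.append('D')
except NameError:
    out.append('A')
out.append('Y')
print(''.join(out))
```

Execution trace: 'S' (inner try body) → 'D' (inner finally) → 'A' (outer except NameError) → 'Y' (after the try/except). Output: SDAY

Answer: SDAY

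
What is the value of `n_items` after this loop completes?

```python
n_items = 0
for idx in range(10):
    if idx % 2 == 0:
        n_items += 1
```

Count numbers divisible by 2 in range(10)
`n_items` takes the values: 0 → 1 → 2 → 3 → 4 → 5

Answer: 5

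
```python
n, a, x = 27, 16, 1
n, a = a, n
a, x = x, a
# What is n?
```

Trace:
`n, a, x = 27, 16, 1` → n = 27; a = 16; x = 1
`n, a = a, n` → n = 16; a = 27
`a, x = x, a` → a = 1; x = 27
So n = 16

Answer: 16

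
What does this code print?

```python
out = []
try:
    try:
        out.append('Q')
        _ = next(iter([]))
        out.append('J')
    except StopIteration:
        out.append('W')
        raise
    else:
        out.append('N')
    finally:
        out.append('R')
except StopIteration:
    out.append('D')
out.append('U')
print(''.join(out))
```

Execution trace: 'Q' (inner try body) → 'W' (inner except StopIteration) → 'R' (inner finally) → 'D' (outer except StopIteration) → 'U' (after the try/except). Output: QWRDU

Answer: QWRDU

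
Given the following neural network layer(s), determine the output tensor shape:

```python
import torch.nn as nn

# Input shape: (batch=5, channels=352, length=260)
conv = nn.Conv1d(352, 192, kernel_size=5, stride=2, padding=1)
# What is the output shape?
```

Input: (5, 352, 260) -> Output: (5, 192, 129)

Answer: (5, 192, 129)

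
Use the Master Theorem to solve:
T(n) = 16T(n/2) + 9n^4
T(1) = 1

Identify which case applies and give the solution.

a=16, b=2, f(n)=9n^4. log_2(16) = 4. Since c=4 = 4, Case 2 applies: T(n) = Θ(n^log_b(a) · log n) = O(n^4 log n).

Answer: O(n^4 log n) - Case 2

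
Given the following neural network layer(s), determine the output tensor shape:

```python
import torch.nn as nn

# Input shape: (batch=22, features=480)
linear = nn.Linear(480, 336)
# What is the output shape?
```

Input: (22, 480) -> Output: (22, 336)

Answer: (22, 336)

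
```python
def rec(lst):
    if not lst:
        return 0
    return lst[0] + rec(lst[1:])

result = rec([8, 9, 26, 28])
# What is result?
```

8 + 9 + 26 + 28 + 0 = 71

Answer: 71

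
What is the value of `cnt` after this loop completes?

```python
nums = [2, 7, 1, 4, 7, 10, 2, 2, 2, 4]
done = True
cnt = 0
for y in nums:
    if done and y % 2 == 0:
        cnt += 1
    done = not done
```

Count even values at even positions
`cnt` takes the values: 0 → 1 → 2 → 3

Answer: 3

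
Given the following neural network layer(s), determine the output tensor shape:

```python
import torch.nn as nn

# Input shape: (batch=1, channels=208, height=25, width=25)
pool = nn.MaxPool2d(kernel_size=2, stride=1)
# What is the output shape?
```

Input: (1, 208, 25, 25) -> Output: (1, 208, 24, 24)

Answer: (1, 208, 24, 24)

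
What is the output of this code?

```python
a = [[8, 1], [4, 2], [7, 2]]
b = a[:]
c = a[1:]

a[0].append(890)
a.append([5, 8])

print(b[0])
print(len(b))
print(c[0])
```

Key concept: slice with nested mutation.
Step by step:
`a = [[8, 1], [4, 2], [7, 2]]` → a = [[8, 1], [4, 2], [7, 2]]
`b = a[:]` → b = [[8, 1], [4, 2], [7, 2]]
`c = a[1:]` → c = [[4, 2], [7, 2]]
`a[0].append(890)` → a = [[8, 1, 890], [4, 2], [7, 2]]; b = [[8, 1, 890], [4, 2], [7, 2]]
`a.append([5, 8])` → a = [[8, 1, 890], [4, 2], [7, 2], [5, 8]]
`print(b[0])` → prints [8, 1, 890]
`print(len(b))` → prints 3
`print(c[0])` → prints [4, 2]

Answer:
[8, 1, 890]
3
[4, 2]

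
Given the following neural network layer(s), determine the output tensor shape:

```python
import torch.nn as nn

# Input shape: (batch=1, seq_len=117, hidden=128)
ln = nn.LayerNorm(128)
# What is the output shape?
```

Input: (1, 117, 128) -> Output: (1, 117, 128)

Answer: (1, 117, 128)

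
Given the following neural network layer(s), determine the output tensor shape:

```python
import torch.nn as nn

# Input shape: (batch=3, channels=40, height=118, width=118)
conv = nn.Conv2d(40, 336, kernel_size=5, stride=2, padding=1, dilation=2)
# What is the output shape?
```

Input: (3, 40, 118, 118) -> Output: (3, 336, 56, 56)

Answer: (3, 336, 56, 56)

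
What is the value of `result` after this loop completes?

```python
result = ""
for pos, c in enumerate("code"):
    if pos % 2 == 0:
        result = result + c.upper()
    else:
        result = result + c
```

Uppercase even positions in 'code'
`result` takes the values: "" → "C" → "Co" → "CoD" → "CoDe"

Answer: "CoDe"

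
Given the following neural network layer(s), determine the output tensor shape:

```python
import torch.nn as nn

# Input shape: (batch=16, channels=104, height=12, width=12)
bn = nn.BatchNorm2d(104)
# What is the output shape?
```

Input: (16, 104, 12, 12) -> Output: (16, 104, 12, 12)

Answer: (16, 104, 12, 12)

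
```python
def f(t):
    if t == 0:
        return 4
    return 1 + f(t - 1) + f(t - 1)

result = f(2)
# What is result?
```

f(t) = 1 + 2·f(t-1), f(0)=4. Closed form: (4+1)·2^2 - 1 = 19.

Answer: 19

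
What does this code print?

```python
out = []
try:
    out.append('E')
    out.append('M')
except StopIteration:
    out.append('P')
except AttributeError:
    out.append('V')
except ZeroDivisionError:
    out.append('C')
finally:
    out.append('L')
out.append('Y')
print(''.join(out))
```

Execution trace: 'E' (try body) → 'M' (try body, no exception) → 'L' (finally) → 'Y' (after the try/except). Output: EMLY

Answer: EMLY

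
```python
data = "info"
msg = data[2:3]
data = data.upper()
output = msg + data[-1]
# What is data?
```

Trace:
`data = "info"` → data = 'info'
`msg = data[2:3]` → msg = 'f'
`data = data.upper()` → data = 'INFO'
`output = msg + data[-1]` → output = 'fO'
So data = 'INFO'

Answer: 'INFO'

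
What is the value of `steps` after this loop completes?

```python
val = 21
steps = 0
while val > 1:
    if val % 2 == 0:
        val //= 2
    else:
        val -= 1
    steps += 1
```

Steps to reduce 21 to 1
`steps` takes the values: 0 → 1 → 2 → 3 → 4 → 5 → 6

Answer: 6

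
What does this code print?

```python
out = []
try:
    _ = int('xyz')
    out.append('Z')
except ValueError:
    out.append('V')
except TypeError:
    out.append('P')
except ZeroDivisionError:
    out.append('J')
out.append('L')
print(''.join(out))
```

Execution trace: 'V' (except ValueError) → 'L' (after the try/except). Output: VL

Answer: VL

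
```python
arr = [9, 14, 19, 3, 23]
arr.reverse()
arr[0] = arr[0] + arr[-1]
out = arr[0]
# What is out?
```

Trace:
`arr = [9, 14, 19, 3, 23]` → arr = [9, 14, 19, 3, 23]
`arr.reverse()` → arr = [23, 3, 19, 14, 9]
`arr[0] = arr[0] + arr[-1]` → arr = [32, 3, 19, 14, 9]
`out = arr[0]` → out = 32
So out = 32

Answer: 32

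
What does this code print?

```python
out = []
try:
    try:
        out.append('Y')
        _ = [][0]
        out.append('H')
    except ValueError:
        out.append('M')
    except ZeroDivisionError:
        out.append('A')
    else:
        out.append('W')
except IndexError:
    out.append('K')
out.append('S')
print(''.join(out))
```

Execution trace: 'Y' (try body) → 'K' (outer except IndexError) → 'S' (after the try/except). Output: YKS

Answer: YKS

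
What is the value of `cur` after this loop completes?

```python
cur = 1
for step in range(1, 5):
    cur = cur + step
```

Start at 1, add 1 through 4
`cur` takes the values: 1 → 2 → 4 → 7 → 11

Answer: 11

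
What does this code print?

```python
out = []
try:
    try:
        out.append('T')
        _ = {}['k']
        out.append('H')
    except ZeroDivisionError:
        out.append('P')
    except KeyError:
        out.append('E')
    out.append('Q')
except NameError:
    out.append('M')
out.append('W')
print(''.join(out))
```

Execution trace: 'T' (inner try body) → 'E' (inner except KeyError) → 'Q' (try body, no exception) → 'W' (after the try/except). Output: TEQW

Answer: TEQW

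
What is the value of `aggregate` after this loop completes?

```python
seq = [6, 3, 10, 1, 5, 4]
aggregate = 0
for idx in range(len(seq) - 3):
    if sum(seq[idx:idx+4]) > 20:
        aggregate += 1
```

Count windows with sum > 20
`aggregate` takes the values: 0

Answer: 0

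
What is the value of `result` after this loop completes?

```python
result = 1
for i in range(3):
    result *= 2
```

2^3 = 8
`result` takes the values: 1 → 2 → 4 → 8

Answer: 8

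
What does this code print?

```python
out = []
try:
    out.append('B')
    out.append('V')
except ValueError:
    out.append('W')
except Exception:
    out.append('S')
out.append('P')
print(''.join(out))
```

Execution trace: 'B' (try body) → 'V' (try body, no exception) → 'P' (after the try/except). Output: BVP

Answer: BVP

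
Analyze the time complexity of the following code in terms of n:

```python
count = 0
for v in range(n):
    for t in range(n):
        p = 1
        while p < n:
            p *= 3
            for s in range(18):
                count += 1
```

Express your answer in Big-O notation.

Each loop level contributes: n × n × log n × 1. Multiplying the contributions gives O(n^2 log n).

Answer: O(n^2 log n)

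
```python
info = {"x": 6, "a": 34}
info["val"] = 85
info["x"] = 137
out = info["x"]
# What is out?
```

Trace:
`info = {"x": 6, "a": 34}` → info = {'x': 6, 'a': 34}
`info["val"] = 85` → info = {'x': 6, 'a': 34, 'val': 85}
`info["x"] = 137` → info = {'x': 137, 'a': 34, 'val': 85}
`out = info["x"]` → out = 137
So out = 137

Answer: 137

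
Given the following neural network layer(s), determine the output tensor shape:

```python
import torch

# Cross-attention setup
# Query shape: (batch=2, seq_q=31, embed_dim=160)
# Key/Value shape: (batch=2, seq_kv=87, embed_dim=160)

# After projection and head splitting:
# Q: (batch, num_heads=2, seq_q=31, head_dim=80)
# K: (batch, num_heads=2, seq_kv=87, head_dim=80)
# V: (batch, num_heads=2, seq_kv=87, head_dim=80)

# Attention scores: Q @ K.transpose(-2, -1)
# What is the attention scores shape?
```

Input: (2, 31, 160) -> Output: (2, 2, 31, 87)

Answer: (2, 2, 31, 87)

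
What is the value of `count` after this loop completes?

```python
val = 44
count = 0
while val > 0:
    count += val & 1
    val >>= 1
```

Count set bits in 44 (binary: 0b101100)
`count` takes the values: 0 → 1 → 2 → 3

Answer: 3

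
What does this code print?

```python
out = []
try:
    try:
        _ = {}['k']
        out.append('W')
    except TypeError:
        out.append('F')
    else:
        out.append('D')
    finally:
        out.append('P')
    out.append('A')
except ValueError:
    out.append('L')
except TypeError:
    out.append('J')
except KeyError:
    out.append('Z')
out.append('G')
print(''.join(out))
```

Execution trace: 'P' (inner finally) → 'Z' (except KeyError) → 'G' (after the try/except). Output: PZG

Answer: PZG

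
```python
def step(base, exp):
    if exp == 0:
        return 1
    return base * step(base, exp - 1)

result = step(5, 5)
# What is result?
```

step(5, 5) = 5 * 5 * 5 * 5 * 5 = 3125

Answer: 3125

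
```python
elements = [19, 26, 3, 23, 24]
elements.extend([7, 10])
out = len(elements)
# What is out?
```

Trace:
`elements = [19, 26, 3, 23, 24]` → elements = [19, 26, 3, 23, 24]
`elements.extend([7, 10])` → elements = [19, 26, 3, 23, 24, 7, 10]
`out = len(elements)` → out = 7
So out = 7

Answer: 7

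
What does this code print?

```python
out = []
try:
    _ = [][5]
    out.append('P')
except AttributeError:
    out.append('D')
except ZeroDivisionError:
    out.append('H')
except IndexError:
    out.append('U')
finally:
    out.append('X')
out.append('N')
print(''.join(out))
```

Execution trace: 'U' (except IndexError) → 'X' (finally) → 'N' (after the try/except). Output: UXN

Answer: UXN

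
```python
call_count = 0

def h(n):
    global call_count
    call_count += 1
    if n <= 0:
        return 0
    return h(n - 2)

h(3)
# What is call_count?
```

Linear recursion stepping by 2: 3 calls from n=3 down to ≤0.

Answer: 3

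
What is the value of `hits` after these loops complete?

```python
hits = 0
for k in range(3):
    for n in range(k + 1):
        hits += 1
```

Triangle: 1 + 2 + ... + 3
`hits` takes the values: 0 → 1 → 2 → 3 → 4 → 5 → 6

Answer: 6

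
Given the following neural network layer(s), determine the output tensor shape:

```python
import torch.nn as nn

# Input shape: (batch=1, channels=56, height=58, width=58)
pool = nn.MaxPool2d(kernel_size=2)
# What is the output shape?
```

Input: (1, 56, 58, 58) -> Output: (1, 56, 29, 29)

Answer: (1, 56, 29, 29)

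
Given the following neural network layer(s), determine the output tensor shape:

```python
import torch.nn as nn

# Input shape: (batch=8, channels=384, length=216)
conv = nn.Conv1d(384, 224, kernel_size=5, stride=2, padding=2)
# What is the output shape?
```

Input: (8, 384, 216) -> Output: (8, 224, 108)

Answer: (8, 224, 108)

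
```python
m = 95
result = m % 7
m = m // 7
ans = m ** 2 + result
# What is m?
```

Trace:
`m = 95` → m = 95
`result = m % 7` → result = 4
`m = m // 7` → m = 13
`ans = m ** 2 + result` → ans = 173
So m = 13

Answer: 13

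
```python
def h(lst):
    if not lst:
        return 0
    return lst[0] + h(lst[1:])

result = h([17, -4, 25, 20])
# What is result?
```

17 + (-4) + 25 + 20 + 0 = 58

Answer: 58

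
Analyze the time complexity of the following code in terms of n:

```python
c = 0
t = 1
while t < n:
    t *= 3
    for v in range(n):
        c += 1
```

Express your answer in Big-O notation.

Each loop level contributes: log n × n. Multiplying the contributions gives O(n log n).

Answer: O(n log n)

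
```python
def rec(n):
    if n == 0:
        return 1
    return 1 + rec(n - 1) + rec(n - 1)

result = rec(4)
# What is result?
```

rec(n) = 1 + 2·rec(n-1), rec(0)=1. Closed form: (1+1)·2^4 - 1 = 31.

Answer: 31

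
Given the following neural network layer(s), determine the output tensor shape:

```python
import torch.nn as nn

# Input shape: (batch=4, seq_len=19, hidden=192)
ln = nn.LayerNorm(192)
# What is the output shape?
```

Input: (4, 19, 192) -> Output: (4, 19, 192)

Answer: (4, 19, 192)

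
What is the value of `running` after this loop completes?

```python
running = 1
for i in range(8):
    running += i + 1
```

Start at 1, add 1 to 8 = 37
`running` takes the values: 1 → 2 → 4 → 7 → 11 → 16 → 22 → 29 → 37

Answer: 37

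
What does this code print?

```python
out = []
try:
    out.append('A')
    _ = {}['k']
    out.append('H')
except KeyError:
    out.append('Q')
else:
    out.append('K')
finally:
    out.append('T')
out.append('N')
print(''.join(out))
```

Execution trace: 'A' (try body) → 'Q' (except KeyError) → 'T' (finally) → 'N' (after the try/except). Output: AQTN

Answer: AQTN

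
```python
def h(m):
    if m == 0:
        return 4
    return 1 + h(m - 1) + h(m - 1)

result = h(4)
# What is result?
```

h(m) = 1 + 2·h(m-1), h(0)=4. Closed form: (4+1)·2^4 - 1 = 79.

Answer: 79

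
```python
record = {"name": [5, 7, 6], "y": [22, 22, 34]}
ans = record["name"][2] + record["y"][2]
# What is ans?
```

Trace:
`record = {"name": [5, 7, 6], "y": [22, 22, 34]}` → record = {'name': [5, 7, 6], 'y': [22, 22, 34]}
`ans = record["name"][2] + record["y"][2]` → ans = 40
So ans = 40

Answer: 40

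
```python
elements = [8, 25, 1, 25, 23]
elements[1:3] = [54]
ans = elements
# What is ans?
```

Trace:
`elements = [8, 25, 1, 25, 23]` → elements = [8, 25, 1, 25, 23]
`elements[1:3] = [54]` → elements = [8, 54, 25, 23]
`ans = elements` → ans = [8, 54, 25, 23]
So ans = [8, 54, 25, 23]

Answer: [8, 54, 25, 23]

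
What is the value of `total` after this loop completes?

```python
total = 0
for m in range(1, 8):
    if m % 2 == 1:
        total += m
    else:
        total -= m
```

Add odd, subtract even
`total` takes the values: 0 → 1 → -1 → 2 → -2 → 3 → -3 → 4

Answer: 4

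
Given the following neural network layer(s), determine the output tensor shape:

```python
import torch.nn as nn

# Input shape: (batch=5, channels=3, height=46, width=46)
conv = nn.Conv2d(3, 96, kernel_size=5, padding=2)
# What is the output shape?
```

Input: (5, 3, 46, 46) -> Output: (5, 96, 46, 46)

Answer: (5, 96, 46, 46)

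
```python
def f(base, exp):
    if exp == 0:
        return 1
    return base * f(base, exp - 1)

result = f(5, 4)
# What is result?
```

f(5, 4) = 5 * 5 * 5 * 5 = 625

Answer: 625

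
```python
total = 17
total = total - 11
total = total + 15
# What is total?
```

Trace:
`total = 17` → total = 17
`total = total - 11` → total = 6
`total = total + 15` → total = 21
So total = 21

Answer: 21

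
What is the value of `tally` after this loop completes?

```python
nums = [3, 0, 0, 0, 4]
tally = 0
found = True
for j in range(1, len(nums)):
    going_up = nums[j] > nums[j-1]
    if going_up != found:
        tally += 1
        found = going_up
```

Count direction changes in [3, 0, 0, 0, 4]
`tally` takes the values: 0 → 1 → 2

Answer: 2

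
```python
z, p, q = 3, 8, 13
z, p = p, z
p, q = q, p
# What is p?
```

Trace:
`z, p, q = 3, 8, 13` → z = 3; p = 8; q = 13
`z, p = p, z` → z = 8; p = 3
`p, q = q, p` → p = 13; q = 3
So p = 13

Answer: 13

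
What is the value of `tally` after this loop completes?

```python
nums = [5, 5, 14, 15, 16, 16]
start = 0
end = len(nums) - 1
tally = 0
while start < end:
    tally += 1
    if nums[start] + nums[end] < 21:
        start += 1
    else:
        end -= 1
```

Steps to find pair summing to 21
`tally` takes the values: 0 → 1 → 2 → 3 → 4 → 5

Answer: 5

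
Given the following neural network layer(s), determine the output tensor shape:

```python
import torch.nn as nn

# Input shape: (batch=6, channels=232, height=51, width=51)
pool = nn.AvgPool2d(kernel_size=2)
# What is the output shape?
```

Input: (6, 232, 51, 51) -> Output: (6, 232, 25, 25)

Answer: (6, 232, 25, 25)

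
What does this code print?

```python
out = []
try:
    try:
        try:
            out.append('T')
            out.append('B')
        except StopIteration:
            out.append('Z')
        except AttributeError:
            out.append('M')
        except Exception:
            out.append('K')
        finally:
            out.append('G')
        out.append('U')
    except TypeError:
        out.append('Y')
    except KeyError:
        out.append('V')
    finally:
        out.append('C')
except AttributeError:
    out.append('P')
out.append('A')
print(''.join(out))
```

Execution trace: 'T' (inner try body) → 'B' (inner try body, no exception) → 'G' (inner finally) → 'U' (try body, no exception) → 'C' (finally) → 'A' (after the try/except). Output: TBGUCA

Answer: TBGUCA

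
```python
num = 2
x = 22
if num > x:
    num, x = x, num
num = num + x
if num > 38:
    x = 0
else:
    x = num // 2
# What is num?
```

Trace:
`num = 2` → num = 2
`x = 22` → x = 22
`if num > x: ...` → num > x is False → no variable changes
`num = num + x` → num = 24
`if num > 38: ...` → num > 38 is False, take else branch → x = 12
So num = 24

Answer: 24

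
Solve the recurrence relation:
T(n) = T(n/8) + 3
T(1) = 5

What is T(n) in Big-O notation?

Each step divides n by 8 and adds 3. After log_8(n) steps we reach T(1)=5. So T(n) = 3·log_8(n) + 5 = O(log n).

Answer: O(log n)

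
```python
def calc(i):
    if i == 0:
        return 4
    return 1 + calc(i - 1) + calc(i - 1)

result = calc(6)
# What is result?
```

calc(i) = 1 + 2·calc(i-1), calc(0)=4. Closed form: (4+1)·2^6 - 1 = 319.

Answer: 319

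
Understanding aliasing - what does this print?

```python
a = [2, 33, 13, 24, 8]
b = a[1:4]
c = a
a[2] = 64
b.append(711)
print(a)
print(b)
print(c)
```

Key concept: slice vs alias.
Step by step:
`a = [2, 33, 13, 24, 8]` → a = [2, 33, 13, 24, 8]
`b = a[1:4]` → b = [33, 13, 24]
`c = a` → c = [2, 33, 13, 24, 8] (same object as a)
`a[2] = 64` → a = [2, 33, 64, 24, 8] (same object as c); c = [2, 33, 64, 24, 8] (same object as a)
`b.append(711)` → b = [33, 13, 24, 711]
`print(a)` → prints [2, 33, 64, 24, 8]
`print(b)` → prints [33, 13, 24, 711]
`print(c)` → prints [2, 33, 64, 24, 8]

Answer:
[2, 33, 64, 24, 8]
[33, 13, 24, 711]
[2, 33, 64, 24, 8]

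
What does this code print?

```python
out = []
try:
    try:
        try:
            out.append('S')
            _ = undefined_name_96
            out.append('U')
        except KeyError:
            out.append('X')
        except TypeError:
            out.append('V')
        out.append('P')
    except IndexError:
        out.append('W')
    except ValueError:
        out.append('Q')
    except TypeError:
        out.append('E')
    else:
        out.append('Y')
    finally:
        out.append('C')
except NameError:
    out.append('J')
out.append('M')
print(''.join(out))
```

Execution trace: 'S' (inner try body) → 'C' (finally) → 'J' (outer except NameError) → 'M' (after the try/except). Output: SCJM

Answer: SCJM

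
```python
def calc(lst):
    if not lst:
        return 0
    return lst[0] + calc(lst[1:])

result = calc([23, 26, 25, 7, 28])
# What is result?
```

23 + 26 + 25 + 7 + 28 + 0 = 109

Answer: 109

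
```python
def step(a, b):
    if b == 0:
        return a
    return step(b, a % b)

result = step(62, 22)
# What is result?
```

step(62, 22) -> step(22, 18) -> step(18, 4) -> step(4, 2) -> step(2, 0) -> 2

Answer: 2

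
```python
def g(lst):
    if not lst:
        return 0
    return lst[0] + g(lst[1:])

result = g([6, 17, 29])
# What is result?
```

6 + 17 + 29 + 0 = 52

Answer: 52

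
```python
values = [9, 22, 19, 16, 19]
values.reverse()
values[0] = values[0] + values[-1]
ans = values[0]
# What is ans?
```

Trace:
`values = [9, 22, 19, 16, 19]` → values = [9, 22, 19, 16, 19]
`values.reverse()` → values = [19, 16, 19, 22, 9]
`values[0] = values[0] + values[-1]` → values = [28, 16, 19, 22, 9]
`ans = values[0]` → ans = 28
So ans = 28

Answer: 28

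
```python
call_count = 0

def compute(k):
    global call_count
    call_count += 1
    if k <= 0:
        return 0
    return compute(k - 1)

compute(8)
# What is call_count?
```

Linear recursion stepping by 1: 9 calls from k=8 down to ≤0.

Answer: 9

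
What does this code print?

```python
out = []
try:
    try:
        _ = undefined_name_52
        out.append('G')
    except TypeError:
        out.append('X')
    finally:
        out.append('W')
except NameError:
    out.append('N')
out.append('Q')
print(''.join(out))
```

Execution trace: 'W' (inner finally) → 'N' (outer except NameError) → 'Q' (after the try/except). Output: WNQ

Answer: WNQ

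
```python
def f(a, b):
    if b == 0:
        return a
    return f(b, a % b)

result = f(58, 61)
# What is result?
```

f(58, 61) -> f(61, 58) -> f(58, 3) -> f(3, 1) -> f(1, 0) -> 1

Answer: 1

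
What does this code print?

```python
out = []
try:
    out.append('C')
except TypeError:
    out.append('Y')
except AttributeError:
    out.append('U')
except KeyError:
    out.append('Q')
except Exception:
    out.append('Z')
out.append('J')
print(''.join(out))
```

Execution trace: 'C' (try body, no exception) → 'J' (after the try/except). Output: CJ

Answer: CJ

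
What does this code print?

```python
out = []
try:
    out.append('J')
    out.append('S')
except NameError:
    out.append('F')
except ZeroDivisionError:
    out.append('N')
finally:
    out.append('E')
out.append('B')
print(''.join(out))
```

Execution trace: 'J' (try body) → 'S' (try body, no exception) → 'E' (finally) → 'B' (after the try/except). Output: JSEB

Answer: JSEB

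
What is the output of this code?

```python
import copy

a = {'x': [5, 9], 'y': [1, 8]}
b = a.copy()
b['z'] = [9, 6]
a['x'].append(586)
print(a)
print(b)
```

Key concept: shallow copy of dict with mutable values.
Step by step:
`a = {'x': [5, 9], 'y': [1, 8]}` → a = {'x': [5, 9], 'y': [1, 8]}
`b = a.copy()` → b = {'x': [5, 9], 'y': [1, 8]}
`b['z'] = [9, 6]` → b = {'x': [5, 9], 'y': [1, 8], 'z': [9, 6]}
`a['x'].append(586)` → a = {'x': [5, 9, 586], 'y': [1, 8]}; b = {'x': [5, 9, 586], 'y': [1, 8], 'z': [9, 6]}
`print(a)` → prints {'x': [5, 9, 586], 'y': [1, 8]}
`print(b)` → prints {'x': [5, 9, 586], 'y': [1, 8], 'z': [9, 6]}

Answer:
{'x': [5, 9, 586], 'y': [1, 8]}
{'x': [5, 9, 586], 'y': [1, 8], 'z': [9, 6]}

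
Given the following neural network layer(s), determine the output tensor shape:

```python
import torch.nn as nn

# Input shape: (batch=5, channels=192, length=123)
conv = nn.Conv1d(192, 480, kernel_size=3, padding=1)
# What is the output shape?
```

Input: (5, 192, 123) -> Output: (5, 480, 123)

Answer: (5, 480, 123)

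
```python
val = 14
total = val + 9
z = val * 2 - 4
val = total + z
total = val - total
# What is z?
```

Trace:
`val = 14` → val = 14
`total = val + 9` → total = 23
`z = val * 2 - 4` → z = 24
`val = total + z` → val = 47
`total = val - total` → total = 24
So z = 24

Answer: 24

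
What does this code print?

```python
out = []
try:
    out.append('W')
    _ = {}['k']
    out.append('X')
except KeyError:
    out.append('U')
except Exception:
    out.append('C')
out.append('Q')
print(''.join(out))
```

Execution trace: 'W' (try body) → 'U' (except KeyError) → 'Q' (after the try/except). Output: WUQ

Answer: WUQ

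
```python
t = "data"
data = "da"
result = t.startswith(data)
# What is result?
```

Trace:
`t = "data"` → t = 'data'
`data = "da"` → data = 'da'
`result = t.startswith(data)` → result = True
So result = True

Answer: True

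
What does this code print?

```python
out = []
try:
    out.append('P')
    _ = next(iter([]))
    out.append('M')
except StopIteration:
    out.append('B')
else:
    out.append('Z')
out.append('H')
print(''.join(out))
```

Execution trace: 'P' (try body) → 'B' (except StopIteration) → 'H' (after the try/except). Output: PBH

Answer: PBH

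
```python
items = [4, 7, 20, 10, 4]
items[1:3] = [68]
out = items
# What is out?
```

Trace:
`items = [4, 7, 20, 10, 4]` → items = [4, 7, 20, 10, 4]
`items[1:3] = [68]` → items = [4, 68, 10, 4]
`out = items` → out = [4, 68, 10, 4]
So out = [4, 68, 10, 4]

Answer: [4, 68, 10, 4]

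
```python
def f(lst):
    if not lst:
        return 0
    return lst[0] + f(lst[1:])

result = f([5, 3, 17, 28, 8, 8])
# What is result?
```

5 + 3 + 17 + 28 + 8 + 8 + 0 = 69

Answer: 69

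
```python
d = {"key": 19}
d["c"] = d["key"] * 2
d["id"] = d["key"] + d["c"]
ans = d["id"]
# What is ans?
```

Trace:
`d = {"key": 19}` → d = {'key': 19}
`d["c"] = d["key"] * 2` → d = {'key': 19, 'c': 38}
`d["id"] = d["key"] + d["c"]` → d = {'key': 19, 'c': 38, 'id': 57}
`ans = d["id"]` → ans = 57
So ans = 57

Answer: 57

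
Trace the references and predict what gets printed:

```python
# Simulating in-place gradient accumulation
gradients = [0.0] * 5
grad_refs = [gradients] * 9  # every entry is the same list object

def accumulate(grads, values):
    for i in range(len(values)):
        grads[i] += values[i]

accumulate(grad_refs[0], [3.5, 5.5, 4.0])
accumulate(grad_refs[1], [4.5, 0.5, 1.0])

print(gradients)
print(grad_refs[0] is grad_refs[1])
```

Key concept: gradient accumulation aliasing.
Step by step:
`gradients = [0.0] * 5` → gradients = [0.0, 0.0, 0.0, 0.0, 0.0]
`grad_refs = [gradients] * 9` → grad_refs = [[0.0, 0.0, 0.0, 0.0, 0.0], [0.0, 0.0, 0.0, 0.0, 0.0], [0.0, 0.0, 0.0, 0.0, 0.0], [0.0, 0.0, 0.0, 0.0, 0.0], [0.0, 0.0, 0.0, 0.0, 0.0], [0.0, 0.0, 0.0, 0.0, 0.0], [0.0, 0.0, 0.0, 0.0, 0.0], [0.0, 0.0, 0.0, 0.0, 0.0], [0.0, 0.0, 0.0, 0.0, 0.0]]
`accumulate(grad_refs[0], [3.5, 5.5, 4.0])` → gradients = [3.5, 5.5, 4.0, 0.0, 0.0]; grad_refs = [[3.5, 5.5, 4.0, 0.0, 0.0], [3.5, 5.5, 4.0, 0.0, 0.0], [3.5, 5.5, 4.0, 0.0, 0.0], [3.5, 5.5, 4.0, 0.0, 0.0], [3.5, 5.5, 4.0, 0.0, 0.0], [3.5, 5.5, 4.0, 0.0, 0.0], [3.5, 5.5, 4.0, 0.0, 0.0], [3.5, 5.5, 4.0, 0.0, 0.0], [3.5, 5.5, 4.0, 0.0, 0.0]]
`accumulate(grad_refs[1], [4.5, 0.5, 1.0])` → gradients = [8.0, 6.0, 5.0, 0.0, 0.0]; grad_refs = [[8.0, 6.0, 5.0, 0.0, 0.0], [8.0, 6.0, 5.0, 0.0, 0.0], [8.0, 6.0, 5.0, 0.0, 0.0], [8.0, 6.0, 5.0, 0.0, 0.0], [8.0, 6.0, 5.0, 0.0, 0.0], [8.0, 6.0, 5.0, 0.0, 0.0], [8.0, 6.0, 5.0, 0.0, 0.0], [8.0, 6.0, 5.0, 0.0, 0.0], [8.0, 6.0, 5.0, 0.0, 0.0]]
`print(gradients)` → prints [8.0, 6.0, 5.0, 0.0, 0.0]
`print(grad_refs[0] is grad_refs[1])` → prints True

Answer:
[8.0, 6.0, 5.0, 0.0, 0.0]
True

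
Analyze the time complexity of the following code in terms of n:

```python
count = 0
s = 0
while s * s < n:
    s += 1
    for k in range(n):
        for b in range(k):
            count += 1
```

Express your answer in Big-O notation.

Each loop level contributes: √n × n × n. Multiplying the contributions gives O(n^2√n).

Answer: O(n^2√n)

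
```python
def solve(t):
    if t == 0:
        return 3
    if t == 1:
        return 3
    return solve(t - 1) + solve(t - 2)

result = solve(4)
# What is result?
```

Build up from base cases: solve(0)=3, solve(1)=3, solve(2)=6, solve(3)=9, solve(4)=15

Answer: 15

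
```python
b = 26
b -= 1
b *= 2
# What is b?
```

Trace:
`b = 26` → b = 26
`b -= 1` → b = 25
`b *= 2` → b = 50
So b = 50

Answer: 50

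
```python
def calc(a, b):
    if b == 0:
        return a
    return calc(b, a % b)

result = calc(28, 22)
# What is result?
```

calc(28, 22) -> calc(22, 6) -> calc(6, 4) -> calc(4, 2) -> calc(2, 0) -> 2

Answer: 2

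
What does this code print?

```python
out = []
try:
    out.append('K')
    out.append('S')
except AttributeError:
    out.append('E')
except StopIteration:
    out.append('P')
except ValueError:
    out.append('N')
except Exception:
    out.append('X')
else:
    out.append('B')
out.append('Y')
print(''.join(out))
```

Execution trace: 'K' (try body) → 'S' (try body, no exception) → 'B' (else) → 'Y' (after the try/except). Output: KSBY

Answer: KSBY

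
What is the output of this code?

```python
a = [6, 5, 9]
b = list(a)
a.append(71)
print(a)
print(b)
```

Key concept: list() constructor creates copy.
Step by step:
`a = [6, 5, 9]` → a = [6, 5, 9]
`b = list(a)` → b = [6, 5, 9]
`a.append(71)` → a = [6, 5, 9, 71]
`print(a)` → prints [6, 5, 9, 71]
`print(b)` → prints [6, 5, 9]

Answer:
[6, 5, 9, 71]
[6, 5, 9]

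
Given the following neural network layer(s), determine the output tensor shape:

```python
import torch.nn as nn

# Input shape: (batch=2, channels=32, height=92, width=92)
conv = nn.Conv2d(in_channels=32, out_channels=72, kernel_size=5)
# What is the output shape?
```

Input: (2, 32, 92, 92) -> Output: (2, 72, 88, 88)

Answer: (2, 72, 88, 88)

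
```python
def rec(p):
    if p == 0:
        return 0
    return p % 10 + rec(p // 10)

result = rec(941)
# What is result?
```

Sum of digits of 941: 1 + 4 + 9 = 14

Answer: 14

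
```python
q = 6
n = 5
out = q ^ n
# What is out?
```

Trace:
`q = 6` → q = 6
`n = 5` → n = 5
`out = q ^ n` → out = 3
So out = 3

Answer: 3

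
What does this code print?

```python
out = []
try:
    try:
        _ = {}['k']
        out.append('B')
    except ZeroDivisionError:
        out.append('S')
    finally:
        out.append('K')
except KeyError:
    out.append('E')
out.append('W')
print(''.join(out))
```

Execution trace: 'K' (finally) → 'E' (outer except KeyError) → 'W' (after the try/except). Output: KEW

Answer: KEW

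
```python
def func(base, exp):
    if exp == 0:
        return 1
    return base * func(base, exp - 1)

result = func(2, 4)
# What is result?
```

func(2, 4) = 2 * 2 * 2 * 2 = 16

Answer: 16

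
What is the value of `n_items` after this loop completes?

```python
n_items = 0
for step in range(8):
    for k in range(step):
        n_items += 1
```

Triangle number: 0+1+2+...+7
`n_items` takes the values: 0 → 1 → 2 → 3 → 4 → 5 → 6 → 7 → 8 → 9 → 10 → 11 → 12 → 13 → 14 → 15 → 16 → 17 → 18 → 19 → 20 → 21 → 22 → 23 → 24 → 25 → 26 → 27 → 28

Answer: 28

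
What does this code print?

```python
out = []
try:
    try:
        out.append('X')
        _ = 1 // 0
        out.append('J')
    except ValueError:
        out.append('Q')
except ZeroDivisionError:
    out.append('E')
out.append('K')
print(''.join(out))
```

Execution trace: 'X' (try body) → 'E' (outer except ZeroDivisionError) → 'K' (after the try/except). Output: XEK

Answer: XEK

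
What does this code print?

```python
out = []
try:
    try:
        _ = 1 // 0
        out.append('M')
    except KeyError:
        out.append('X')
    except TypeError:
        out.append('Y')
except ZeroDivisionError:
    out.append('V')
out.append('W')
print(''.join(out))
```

Execution trace: 'V' (outer except ZeroDivisionError) → 'W' (after the try/except). Output: VW

Answer: VW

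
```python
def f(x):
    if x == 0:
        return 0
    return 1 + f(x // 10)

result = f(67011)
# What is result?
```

Count of digits of 67011: 5

Answer: 5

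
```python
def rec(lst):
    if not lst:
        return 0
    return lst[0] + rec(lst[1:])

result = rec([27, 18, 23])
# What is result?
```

27 + 18 + 23 + 0 = 68

Answer: 68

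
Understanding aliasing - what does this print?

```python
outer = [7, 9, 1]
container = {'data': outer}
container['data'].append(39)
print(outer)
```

Key concept: dict holds reference to list.
Step by step:
`outer = [7, 9, 1]` → outer = [7, 9, 1]
`container = {'data': outer}` → container = {'data': [7, 9, 1]}
`container['data'].append(39)` → outer = [7, 9, 1, 39]; container = {'data': [7, 9, 1, 39]}
`print(outer)` → prints [7, 9, 1, 39]

Answer: [7, 9, 1, 39]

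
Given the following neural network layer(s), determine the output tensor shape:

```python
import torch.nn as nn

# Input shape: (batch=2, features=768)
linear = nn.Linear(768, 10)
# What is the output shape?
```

Input: (2, 768) -> Output: (2, 10)

Answer: (2, 10)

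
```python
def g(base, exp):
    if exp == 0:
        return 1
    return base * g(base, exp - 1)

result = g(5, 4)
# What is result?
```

g(5, 4) = 5 * 5 * 5 * 5 = 625

Answer: 625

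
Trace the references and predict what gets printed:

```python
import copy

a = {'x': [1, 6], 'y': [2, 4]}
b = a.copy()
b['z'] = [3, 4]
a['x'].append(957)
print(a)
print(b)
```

Key concept: shallow copy of dict with mutable values.
Step by step:
`a = {'x': [1, 6], 'y': [2, 4]}` → a = {'x': [1, 6], 'y': [2, 4]}
`b = a.copy()` → b = {'x': [1, 6], 'y': [2, 4]}
`b['z'] = [3, 4]` → b = {'x': [1, 6], 'y': [2, 4], 'z': [3, 4]}
`a['x'].append(957)` → a = {'x': [1, 6, 957], 'y': [2, 4]}; b = {'x': [1, 6, 957], 'y': [2, 4], 'z': [3, 4]}
`print(a)` → prints {'x': [1, 6, 957], 'y': [2, 4]}
`print(b)` → prints {'x': [1, 6, 957], 'y': [2, 4], 'z': [3, 4]}

Answer:
{'x': [1, 6, 957], 'y': [2, 4]}
{'x': [1, 6, 957], 'y': [2, 4], 'z': [3, 4]}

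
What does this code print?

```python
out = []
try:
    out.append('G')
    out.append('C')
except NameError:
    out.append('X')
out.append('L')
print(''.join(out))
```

Execution trace: 'G' (try body) → 'C' (try body, no exception) → 'L' (after the try/except). Output: GCL

Answer: GCL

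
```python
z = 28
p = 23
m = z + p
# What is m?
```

Trace:
`z = 28` → z = 28
`p = 23` → p = 23
`m = z + p` → m = 51
So m = 51

Answer: 51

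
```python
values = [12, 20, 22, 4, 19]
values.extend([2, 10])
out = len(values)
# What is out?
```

Trace:
`values = [12, 20, 22, 4, 19]` → values = [12, 20, 22, 4, 19]
`values.extend([2, 10])` → values = [12, 20, 22, 4, 19, 2, 10]
`out = len(values)` → out = 7
So out = 7

Answer: 7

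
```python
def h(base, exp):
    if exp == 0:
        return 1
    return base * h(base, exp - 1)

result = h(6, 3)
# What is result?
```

h(6, 3) = 6 * 6 * 6 = 216

Answer: 216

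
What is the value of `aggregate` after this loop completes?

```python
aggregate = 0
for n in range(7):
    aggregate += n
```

Sum of 0 to 6 = 21
`aggregate` takes the values: 0 → 1 → 3 → 6 → 10 → 15 → 21

Answer: 21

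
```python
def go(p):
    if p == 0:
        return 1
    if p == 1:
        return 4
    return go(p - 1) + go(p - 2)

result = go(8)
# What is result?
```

Build up from base cases: go(0)=1, go(1)=4, go(2)=5, go(3)=9, go(4)=14, go(5)=23, go(6)=37, ..., go(8)=97

Answer: 97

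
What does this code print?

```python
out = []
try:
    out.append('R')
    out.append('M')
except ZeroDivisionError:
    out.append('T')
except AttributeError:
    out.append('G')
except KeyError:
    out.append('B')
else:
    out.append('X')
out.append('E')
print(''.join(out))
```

Execution trace: 'R' (try body) → 'M' (try body, no exception) → 'X' (else) → 'E' (after the try/except). Output: RMXE

Answer: RMXE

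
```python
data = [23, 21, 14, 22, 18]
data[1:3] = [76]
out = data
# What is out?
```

Trace:
`data = [23, 21, 14, 22, 18]` → data = [23, 21, 14, 22, 18]
`data[1:3] = [76]` → data = [23, 76, 22, 18]
`out = data` → out = [23, 76, 22, 18]
So out = [23, 76, 22, 18]

Answer: [23, 76, 22, 18]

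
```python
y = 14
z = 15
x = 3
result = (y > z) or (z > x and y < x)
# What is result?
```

Trace:
`y = 14` → y = 14
`z = 15` → z = 15
`x = 3` → x = 3
`result = (y > z) or (z > x and y < x)` → result = False
So result = False

Answer: False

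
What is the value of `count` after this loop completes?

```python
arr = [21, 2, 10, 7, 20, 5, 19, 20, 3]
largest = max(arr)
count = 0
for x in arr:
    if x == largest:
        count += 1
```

Count of max value 21 in [21, 2, 10, 7, 20, 5, 19, 20, 3]
`count` takes the values: 0 → 1

Answer: 1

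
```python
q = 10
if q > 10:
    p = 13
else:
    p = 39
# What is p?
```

Trace:
`q = 10` → q = 10
`if q > 10: ...` → q > 10 is False, take else branch → p = 39
So p = 39

Answer: 39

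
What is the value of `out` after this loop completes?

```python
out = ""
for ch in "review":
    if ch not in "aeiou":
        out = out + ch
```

Remove vowels from 'review'
`out` takes the values: "" → "r" → "rv" → "rvw"

Answer: "rvw"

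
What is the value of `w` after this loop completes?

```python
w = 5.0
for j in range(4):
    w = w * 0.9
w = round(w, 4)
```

Exponential decay: 5.0 * 0.9^4
`w` takes the values: 5.0 → 4.5 → 4.05 → 3.645 → 3.2805

Answer: 3.2805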